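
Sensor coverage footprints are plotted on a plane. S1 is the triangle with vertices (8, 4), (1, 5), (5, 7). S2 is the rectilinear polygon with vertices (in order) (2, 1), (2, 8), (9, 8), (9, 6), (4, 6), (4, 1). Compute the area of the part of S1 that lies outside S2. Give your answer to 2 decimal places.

|S1| = 9, |S1∩S2| = 3.8214.
|S1 ∖ S2| = |S1| − |S1∩S2| = 9 − 3.8214 = 5.18.

5.18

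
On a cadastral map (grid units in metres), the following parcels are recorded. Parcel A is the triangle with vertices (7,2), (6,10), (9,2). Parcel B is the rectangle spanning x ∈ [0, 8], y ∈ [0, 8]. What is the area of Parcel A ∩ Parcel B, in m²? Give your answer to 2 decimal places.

The intersection is the polygon with vertices (6.25,8), (6.75,8), (8,4.667), (8,2), (7,2).
By the shoelace formula its area is 6.17.

6.17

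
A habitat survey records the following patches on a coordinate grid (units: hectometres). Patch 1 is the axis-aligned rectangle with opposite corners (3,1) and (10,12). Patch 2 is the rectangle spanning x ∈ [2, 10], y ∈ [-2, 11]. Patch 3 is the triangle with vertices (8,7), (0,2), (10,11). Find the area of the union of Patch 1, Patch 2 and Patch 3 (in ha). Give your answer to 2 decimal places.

111.55

By inclusion–exclusion:
Individual areas: |Patch 1| = 77, |Patch 2| = 104, |Patch 3| = 11.
|Patch 1∩Patch 2|: x∈[3,10], y∈[1,11] → 7·10 = 70.
|Patch 1∩Patch 3| = 9.7625.
|Patch 2∩Patch 3| = 10.45.
|Patch 1∩Patch 2∩Patch 3| = 9.7625.
|Patch 1 ∪ Patch 2 ∪ Patch 3| = 192 − 90.2125 + 9.7625 = 111.55.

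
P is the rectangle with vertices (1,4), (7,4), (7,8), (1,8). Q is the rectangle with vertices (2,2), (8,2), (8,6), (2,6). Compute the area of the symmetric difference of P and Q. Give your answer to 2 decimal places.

|P∩Q|: x∈[2,7], y∈[4,6] → 5·2 = 10.
|P △ Q| = |P| + |Q| − 2·|P∩Q| = 24 + 24 − 20 = 28.00.

28.00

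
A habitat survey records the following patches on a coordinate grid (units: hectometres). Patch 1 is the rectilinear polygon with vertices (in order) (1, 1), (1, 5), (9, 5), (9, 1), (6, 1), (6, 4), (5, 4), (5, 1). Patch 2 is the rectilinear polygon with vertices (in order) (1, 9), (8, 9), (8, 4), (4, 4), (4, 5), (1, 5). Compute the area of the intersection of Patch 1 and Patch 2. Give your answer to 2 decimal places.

4.00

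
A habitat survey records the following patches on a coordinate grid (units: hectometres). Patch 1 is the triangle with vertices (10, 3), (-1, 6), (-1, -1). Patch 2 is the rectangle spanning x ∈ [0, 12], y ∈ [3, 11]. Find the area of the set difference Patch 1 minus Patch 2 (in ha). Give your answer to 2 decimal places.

24.86

|Patch 1| = 38.5, |Patch 1∩Patch 2| = 13.6364.
|Patch 1 ∖ Patch 2| = |Patch 1| − |Patch 1∩Patch 2| = 38.5 − 13.6364 = 24.86.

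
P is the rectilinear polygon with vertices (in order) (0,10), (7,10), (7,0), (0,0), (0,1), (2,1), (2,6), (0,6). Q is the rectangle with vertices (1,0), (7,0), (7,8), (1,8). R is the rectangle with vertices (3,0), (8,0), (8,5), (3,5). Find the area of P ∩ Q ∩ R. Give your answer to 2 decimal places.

20.00

The intersection is the polygon with vertices (3,0), (3,5), (7,5), (7,0).
By the shoelace formula its area is 20.00.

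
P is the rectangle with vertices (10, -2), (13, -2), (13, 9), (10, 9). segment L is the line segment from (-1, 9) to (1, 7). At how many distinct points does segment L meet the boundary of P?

0

The segment lies entirely outside P and never meets its boundary.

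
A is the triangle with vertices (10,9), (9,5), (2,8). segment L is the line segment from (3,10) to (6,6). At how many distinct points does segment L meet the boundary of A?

2

The segment meets the boundary at (5.684,6.421), (4.286,8.286).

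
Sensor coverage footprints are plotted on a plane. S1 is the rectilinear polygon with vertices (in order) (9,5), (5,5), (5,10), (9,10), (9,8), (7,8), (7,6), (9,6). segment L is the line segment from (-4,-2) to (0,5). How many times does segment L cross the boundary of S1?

0

The segment lies entirely outside S1 and never meets its boundary.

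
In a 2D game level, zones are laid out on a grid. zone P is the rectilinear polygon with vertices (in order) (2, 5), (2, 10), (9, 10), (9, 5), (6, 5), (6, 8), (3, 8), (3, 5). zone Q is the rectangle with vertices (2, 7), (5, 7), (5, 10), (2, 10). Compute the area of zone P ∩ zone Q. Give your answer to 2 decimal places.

7.00

The intersection is the polygon with vertices (2,10), (5,10), (5,8), (3,8), (3,7), (2,7).
By the shoelace formula its area is 7.00.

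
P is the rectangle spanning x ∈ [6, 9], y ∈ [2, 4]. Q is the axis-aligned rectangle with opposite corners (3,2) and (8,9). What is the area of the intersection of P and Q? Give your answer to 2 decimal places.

4.00

|P∩Q|: x∈[6,8], y∈[2,4] → 2·2 = 4.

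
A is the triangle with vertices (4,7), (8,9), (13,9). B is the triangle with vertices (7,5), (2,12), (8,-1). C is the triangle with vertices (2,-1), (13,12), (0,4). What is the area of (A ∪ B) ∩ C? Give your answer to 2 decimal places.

7.61

|A ∪ B| = 16.2916.
|(A ∪ B) ∩ C| = 7.61.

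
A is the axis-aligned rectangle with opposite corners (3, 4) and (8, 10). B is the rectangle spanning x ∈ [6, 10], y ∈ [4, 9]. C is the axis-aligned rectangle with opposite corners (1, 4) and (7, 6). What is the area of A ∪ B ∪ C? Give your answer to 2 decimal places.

44.00

By inclusion–exclusion:
Individual areas: |A| = 30, |B| = 20, |C| = 12.
|A∩B|: x∈[6,8], y∈[4,9] → 2·5 = 10.
|A∩C|: x∈[3,7], y∈[4,6] → 4·2 = 8.
|B∩C|: x∈[6,7], y∈[4,6] → 1·2 = 2.
|A∩B∩C| = 2.
|A ∪ B ∪ C| = 62 − 20 + 2 = 44.00.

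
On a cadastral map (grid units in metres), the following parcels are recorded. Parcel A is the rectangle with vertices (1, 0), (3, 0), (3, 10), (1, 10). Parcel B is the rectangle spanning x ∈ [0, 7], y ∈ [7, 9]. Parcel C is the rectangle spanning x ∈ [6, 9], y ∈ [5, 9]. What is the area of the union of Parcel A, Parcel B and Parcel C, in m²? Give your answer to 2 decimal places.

40.00

By inclusion–exclusion:
Individual areas: |Parcel A| = 20, |Parcel B| = 14, |Parcel C| = 12.
|Parcel A∩Parcel B|: x∈[1,3], y∈[7,9] → 2·2 = 4.
|Parcel A∩Parcel C| = 0 (no overlap).
|Parcel B∩Parcel C|: x∈[6,7], y∈[7,9] → 1·2 = 2.
|Parcel A∩Parcel B∩Parcel C| = 0.
|Parcel A ∪ Parcel B ∪ Parcel C| = 46 − 6 + 0 = 40.00.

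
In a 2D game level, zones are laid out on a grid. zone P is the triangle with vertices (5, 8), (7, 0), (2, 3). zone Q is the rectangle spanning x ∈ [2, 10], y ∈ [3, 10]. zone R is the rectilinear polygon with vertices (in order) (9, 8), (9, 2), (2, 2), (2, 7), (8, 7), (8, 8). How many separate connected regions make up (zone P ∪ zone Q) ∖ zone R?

2

(zone P ∪ zone Q) ∖ zone R splits into 2 disjoint pieces (area 2.8333, area 27).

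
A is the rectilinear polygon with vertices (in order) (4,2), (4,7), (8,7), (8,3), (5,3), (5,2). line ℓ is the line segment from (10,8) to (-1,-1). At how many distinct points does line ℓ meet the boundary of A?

The segment meets the boundary at (8,6.364), (4,3.091).

2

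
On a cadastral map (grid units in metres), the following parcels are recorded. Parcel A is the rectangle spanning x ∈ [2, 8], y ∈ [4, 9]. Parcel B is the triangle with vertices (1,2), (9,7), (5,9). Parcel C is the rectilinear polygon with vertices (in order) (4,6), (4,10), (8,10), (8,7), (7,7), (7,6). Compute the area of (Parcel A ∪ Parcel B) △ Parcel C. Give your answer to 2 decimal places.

25.62

|Parcel A ∪ Parcel B| = 32.6196.
|(Parcel A ∪ Parcel B) ∩ Parcel C| = 11.
|(Parcel A ∪ Parcel B) △ Parcel C| = 32.6196 + 15 − 22 = 25.62.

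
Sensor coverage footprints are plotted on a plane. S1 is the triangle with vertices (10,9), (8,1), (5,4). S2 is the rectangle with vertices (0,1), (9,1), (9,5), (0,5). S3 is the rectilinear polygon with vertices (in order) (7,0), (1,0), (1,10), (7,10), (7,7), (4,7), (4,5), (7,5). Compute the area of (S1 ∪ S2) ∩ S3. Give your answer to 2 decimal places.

24.00

The region (S1 ∪ S2) ∩ S3 is the polygon with vertices (1,1), (1,5), (4,5), (6,5), (7,5), (7,1).
By the shoelace formula its area is 24.00.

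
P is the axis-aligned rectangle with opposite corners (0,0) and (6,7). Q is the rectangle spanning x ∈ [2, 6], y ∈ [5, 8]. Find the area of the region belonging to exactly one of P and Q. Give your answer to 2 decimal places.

|P∩Q|: x∈[2,6], y∈[5,7] → 4·2 = 8.
|P △ Q| = |P| + |Q| − 2·|P∩Q| = 42 + 12 − 16 = 38.00.

38.00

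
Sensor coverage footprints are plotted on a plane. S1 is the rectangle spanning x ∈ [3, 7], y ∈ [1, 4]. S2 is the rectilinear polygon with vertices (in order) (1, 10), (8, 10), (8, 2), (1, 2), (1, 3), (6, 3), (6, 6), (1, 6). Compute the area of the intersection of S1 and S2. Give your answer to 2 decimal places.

5.00

The intersection is the polygon with vertices (7,4), (7,2), (3,2), (3,3), (6,3), (6,4).
By the shoelace formula its area is 5.00.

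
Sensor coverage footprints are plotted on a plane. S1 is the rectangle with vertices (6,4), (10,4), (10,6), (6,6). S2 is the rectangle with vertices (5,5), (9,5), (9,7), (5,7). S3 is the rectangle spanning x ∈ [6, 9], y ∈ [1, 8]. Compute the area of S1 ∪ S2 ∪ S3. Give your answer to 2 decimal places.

25.00

By inclusion–exclusion:
Individual areas: |S1| = 8, |S2| = 8, |S3| = 21.
|S1∩S2|: x∈[6,9], y∈[5,6] → 3·1 = 3.
|S1∩S3|: x∈[6,9], y∈[4,6] → 3·2 = 6.
|S2∩S3|: x∈[6,9], y∈[5,7] → 3·2 = 6.
|S1∩S2∩S3| = 3.
|S1 ∪ S2 ∪ S3| = 37 − 15 + 3 = 25.00.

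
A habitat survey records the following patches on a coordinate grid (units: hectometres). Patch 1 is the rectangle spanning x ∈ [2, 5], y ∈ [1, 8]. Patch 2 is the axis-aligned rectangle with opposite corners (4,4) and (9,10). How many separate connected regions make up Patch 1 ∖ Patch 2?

1

Patch 1 ∖ Patch 2 is a single connected region.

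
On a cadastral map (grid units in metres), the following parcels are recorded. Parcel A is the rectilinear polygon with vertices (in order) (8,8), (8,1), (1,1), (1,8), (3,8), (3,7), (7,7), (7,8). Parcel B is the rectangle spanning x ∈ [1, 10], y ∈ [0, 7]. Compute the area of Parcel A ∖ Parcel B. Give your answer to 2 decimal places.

3.00

|Parcel A| = 45, |Parcel A∩Parcel B| = 42.
|Parcel A ∖ Parcel B| = |Parcel A| − |Parcel A∩Parcel B| = 45 − 42 = 3.00.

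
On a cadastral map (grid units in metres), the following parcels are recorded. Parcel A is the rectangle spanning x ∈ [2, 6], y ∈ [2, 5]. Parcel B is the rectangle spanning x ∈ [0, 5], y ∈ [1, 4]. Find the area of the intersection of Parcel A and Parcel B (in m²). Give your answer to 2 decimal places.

|Parcel A∩Parcel B|: x∈[2,5], y∈[2,4] → 3·2 = 6.

6.00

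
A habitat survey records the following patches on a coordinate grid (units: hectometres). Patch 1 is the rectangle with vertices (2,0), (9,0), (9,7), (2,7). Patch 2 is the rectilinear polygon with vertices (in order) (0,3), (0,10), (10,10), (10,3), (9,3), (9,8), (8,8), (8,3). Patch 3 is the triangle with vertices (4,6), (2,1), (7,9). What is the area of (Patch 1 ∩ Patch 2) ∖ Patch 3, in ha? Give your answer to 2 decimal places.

20.70

|Patch 1 ∩ Patch 2| = 24.
|(Patch 1 ∩ Patch 2) ∩ Patch 3| = 3.3.
|(Patch 1 ∩ Patch 2) ∖ Patch 3| = 24 − 3.3 = 20.70.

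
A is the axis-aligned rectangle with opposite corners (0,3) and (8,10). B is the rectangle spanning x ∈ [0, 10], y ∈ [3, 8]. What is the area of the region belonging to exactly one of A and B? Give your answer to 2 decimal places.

|A∩B|: x∈[0,8], y∈[3,8] → 8·5 = 40.
|A △ B| = |A| + |B| − 2·|A∩B| = 56 + 50 − 80 = 26.00.

26.00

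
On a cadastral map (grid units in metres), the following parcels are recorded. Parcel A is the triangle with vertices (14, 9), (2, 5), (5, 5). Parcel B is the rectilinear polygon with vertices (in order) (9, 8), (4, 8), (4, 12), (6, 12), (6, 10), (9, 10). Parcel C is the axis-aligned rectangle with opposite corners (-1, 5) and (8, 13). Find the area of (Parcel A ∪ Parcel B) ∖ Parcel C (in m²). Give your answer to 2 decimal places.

|Parcel A ∪ Parcel B| = 20.
|(Parcel A ∪ Parcel B) ∩ Parcel C| = 16.
|(Parcel A ∪ Parcel B) ∖ Parcel C| = 20 − 16 = 4.00.

4.00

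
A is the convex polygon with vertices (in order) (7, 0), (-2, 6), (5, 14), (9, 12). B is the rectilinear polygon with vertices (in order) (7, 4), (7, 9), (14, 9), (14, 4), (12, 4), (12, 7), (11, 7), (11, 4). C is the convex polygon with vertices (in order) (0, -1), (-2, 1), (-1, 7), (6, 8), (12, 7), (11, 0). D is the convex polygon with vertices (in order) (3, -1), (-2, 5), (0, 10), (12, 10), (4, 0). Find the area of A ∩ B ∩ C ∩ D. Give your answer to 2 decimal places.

3.47

The intersection is the polygon with vertices (7,7.833), (8.27,7.622), (7.79,4.737), (7.2,4), (7,4).
By the shoelace formula its area is 3.47.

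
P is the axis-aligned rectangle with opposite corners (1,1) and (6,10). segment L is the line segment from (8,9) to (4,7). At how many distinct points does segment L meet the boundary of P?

1

The segment meets the boundary at (6,8).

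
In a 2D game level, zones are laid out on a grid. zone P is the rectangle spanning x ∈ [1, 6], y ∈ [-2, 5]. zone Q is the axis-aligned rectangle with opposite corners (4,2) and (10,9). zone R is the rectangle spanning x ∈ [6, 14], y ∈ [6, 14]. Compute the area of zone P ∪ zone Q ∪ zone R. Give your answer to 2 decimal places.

By inclusion–exclusion:
Individual areas: |zone P| = 35, |zone Q| = 42, |zone R| = 64.
|zone P∩zone Q|: x∈[4,6], y∈[2,5] → 2·3 = 6.
|zone P∩zone R| = 0 (no overlap).
|zone Q∩zone R|: x∈[6,10], y∈[6,9] → 4·3 = 12.
|zone P∩zone Q∩zone R| = 0.
|zone P ∪ zone Q ∪ zone R| = 141 − 18 + 0 = 123.00.

123.00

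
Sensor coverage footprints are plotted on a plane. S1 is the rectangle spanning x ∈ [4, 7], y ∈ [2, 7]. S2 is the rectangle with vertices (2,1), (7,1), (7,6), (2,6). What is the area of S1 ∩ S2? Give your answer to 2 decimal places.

12.00

|S1∩S2|: x∈[4,7], y∈[2,6] → 3·4 = 12.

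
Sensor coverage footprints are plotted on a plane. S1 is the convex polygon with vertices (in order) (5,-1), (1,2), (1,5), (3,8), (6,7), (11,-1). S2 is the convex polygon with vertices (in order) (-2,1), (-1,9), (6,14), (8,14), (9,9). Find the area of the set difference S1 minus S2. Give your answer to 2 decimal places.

|S1| = 54.5, |S1∩S2| = 10.5071.
|S1 ∖ S2| = |S1| − |S1∩S2| = 54.5 − 10.5071 = 43.99.

43.99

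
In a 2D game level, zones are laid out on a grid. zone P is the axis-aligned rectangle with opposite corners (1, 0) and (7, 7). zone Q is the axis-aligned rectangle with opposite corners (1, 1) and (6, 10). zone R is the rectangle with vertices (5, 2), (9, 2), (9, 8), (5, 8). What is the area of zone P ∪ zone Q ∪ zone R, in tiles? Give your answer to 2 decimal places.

70.00

By inclusion–exclusion:
Individual areas: |zone P| = 42, |zone Q| = 45, |zone R| = 24.
|zone P∩zone Q|: x∈[1,6], y∈[1,7] → 5·6 = 30.
|zone P∩zone R|: x∈[5,7], y∈[2,7] → 2·5 = 10.
|zone Q∩zone R|: x∈[5,6], y∈[2,8] → 1·6 = 6.
|zone P∩zone Q∩zone R| = 5.
|zone P ∪ zone Q ∪ zone R| = 111 − 46 + 5 = 70.00.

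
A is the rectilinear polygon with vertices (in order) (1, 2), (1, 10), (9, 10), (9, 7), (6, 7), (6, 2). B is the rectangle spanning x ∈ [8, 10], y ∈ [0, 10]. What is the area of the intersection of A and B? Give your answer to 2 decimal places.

3.00

The intersection is the polygon with vertices (9,10), (9,7), (8,7), (8,10).
By the shoelace formula its area is 3.00.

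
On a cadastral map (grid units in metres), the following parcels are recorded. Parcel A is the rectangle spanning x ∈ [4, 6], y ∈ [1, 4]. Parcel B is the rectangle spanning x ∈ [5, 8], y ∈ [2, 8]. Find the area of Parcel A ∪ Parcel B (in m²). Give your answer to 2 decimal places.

22.00

By inclusion–exclusion:
Individual areas: |Parcel A| = 6, |Parcel B| = 18.
|Parcel A∩Parcel B|: x∈[5,6], y∈[2,4] → 1·2 = 2.
|Parcel A ∪ Parcel B| = 24 − 2 = 22.00.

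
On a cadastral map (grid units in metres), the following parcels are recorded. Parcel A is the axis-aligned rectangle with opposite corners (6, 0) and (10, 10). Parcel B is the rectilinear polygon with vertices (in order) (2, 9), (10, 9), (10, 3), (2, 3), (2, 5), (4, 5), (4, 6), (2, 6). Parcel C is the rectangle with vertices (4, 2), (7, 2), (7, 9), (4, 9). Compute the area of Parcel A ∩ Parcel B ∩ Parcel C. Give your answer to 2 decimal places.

6.00

The intersection is the polygon with vertices (6,3), (6,9), (7,9), (7,3).
By the shoelace formula its area is 6.00.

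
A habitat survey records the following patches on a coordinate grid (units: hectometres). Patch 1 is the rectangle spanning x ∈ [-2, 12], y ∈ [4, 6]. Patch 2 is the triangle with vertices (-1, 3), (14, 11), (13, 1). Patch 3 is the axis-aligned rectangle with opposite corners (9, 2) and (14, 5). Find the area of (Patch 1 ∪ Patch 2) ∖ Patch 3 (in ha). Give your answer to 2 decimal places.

|Patch 1 ∪ Patch 2| = 80.5.
|(Patch 1 ∪ Patch 2) ∩ Patch 3| = 12.75.
|(Patch 1 ∪ Patch 2) ∖ Patch 3| = 80.5 − 12.75 = 67.75.

67.75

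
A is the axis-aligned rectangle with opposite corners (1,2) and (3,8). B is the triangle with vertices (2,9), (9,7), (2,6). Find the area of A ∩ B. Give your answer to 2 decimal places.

1.93

The intersection is the polygon with vertices (3,8), (3,6.143), (2,6), (2,8).
By the shoelace formula its area is 1.93.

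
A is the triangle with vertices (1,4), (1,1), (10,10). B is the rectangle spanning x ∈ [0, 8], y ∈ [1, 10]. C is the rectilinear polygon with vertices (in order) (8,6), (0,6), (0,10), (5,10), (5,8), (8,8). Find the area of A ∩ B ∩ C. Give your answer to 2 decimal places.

The intersection is the polygon with vertices (7,8), (8,8), (6,6), (4,6).
By the shoelace formula its area is 3.00.

3.00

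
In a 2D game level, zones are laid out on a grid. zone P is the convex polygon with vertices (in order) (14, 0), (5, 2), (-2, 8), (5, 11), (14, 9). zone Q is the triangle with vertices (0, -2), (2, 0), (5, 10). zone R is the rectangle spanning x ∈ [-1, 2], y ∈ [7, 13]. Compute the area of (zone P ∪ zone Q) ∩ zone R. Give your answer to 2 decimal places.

The region (zone P ∪ zone Q) ∩ zone R is the polygon with vertices (-1,7.143), (-1,8.429), (2,9.714), (2,7), (-0.833,7).
By the shoelace formula its area is 6.20.

6.20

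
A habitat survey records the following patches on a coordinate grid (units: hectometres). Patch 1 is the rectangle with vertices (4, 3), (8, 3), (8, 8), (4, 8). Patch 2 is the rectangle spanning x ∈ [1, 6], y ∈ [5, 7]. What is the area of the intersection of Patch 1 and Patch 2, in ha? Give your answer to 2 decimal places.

|Patch 1∩Patch 2|: x∈[4,6], y∈[5,7] → 2·2 = 4.

4.00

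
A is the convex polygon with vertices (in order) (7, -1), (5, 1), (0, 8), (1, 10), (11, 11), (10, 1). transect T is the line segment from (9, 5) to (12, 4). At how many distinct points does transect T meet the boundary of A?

The segment meets the boundary at (10.355,4.548).

1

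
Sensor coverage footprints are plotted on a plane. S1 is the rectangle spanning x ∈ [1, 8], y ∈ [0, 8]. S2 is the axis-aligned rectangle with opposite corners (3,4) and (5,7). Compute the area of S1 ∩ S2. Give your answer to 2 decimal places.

6.00

|S1∩S2|: x∈[3,5], y∈[4,7] → 2·3 = 6.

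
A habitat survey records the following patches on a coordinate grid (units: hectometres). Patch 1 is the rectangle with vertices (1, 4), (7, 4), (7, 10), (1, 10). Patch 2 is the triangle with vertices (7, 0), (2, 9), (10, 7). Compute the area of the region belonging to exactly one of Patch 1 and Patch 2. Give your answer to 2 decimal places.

|Patch 1| = 36, |Patch 2| = 31, |Patch 1∩Patch 2| = 14.9306.
|Patch 1 △ Patch 2| = |Patch 1| + |Patch 2| − 2·|Patch 1∩Patch 2| = 36 + 31 − 29.8611 = 37.14.

37.14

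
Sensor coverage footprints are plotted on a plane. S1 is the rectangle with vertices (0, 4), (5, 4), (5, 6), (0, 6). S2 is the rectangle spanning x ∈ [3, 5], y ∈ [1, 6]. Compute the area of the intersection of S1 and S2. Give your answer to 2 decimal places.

4.00

|S1∩S2|: x∈[3,5], y∈[4,6] → 2·2 = 4.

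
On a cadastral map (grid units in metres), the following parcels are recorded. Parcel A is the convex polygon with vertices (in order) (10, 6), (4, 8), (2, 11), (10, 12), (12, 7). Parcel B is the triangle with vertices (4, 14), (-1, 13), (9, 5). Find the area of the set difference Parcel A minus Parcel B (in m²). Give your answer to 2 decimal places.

|Parcel A| = 37, |Parcel A∩Parcel B| = 11.7727.
|Parcel A ∖ Parcel B| = |Parcel A| − |Parcel A∩Parcel B| = 37 − 11.7727 = 25.23.

25.23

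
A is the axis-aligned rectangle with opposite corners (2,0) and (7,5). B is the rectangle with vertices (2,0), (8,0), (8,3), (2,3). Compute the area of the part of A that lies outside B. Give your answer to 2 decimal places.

10.00

|A∩B|: x∈[2,7], y∈[0,3] → 5·3 = 15.
|A| = 25.
|A ∖ B| = |A| − |A∩B| = 25 − 15 = 10.00.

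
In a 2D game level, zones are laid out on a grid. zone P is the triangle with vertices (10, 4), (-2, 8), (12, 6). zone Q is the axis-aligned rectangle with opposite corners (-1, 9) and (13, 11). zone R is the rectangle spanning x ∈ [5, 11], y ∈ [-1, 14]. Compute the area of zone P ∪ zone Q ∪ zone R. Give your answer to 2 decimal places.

By inclusion–exclusion:
Individual areas: |zone P| = 16, |zone Q| = 28, |zone R| = 90.
|zone P∩zone Q| = 0.
|zone P∩zone R| = 10.7619.
|zone Q∩zone R|: x∈[5,11], y∈[9,11] → 6·2 = 12.
|zone P∩zone Q∩zone R| = 0.
|zone P ∪ zone Q ∪ zone R| = 134 − 22.7619 + 0 = 111.24.

111.24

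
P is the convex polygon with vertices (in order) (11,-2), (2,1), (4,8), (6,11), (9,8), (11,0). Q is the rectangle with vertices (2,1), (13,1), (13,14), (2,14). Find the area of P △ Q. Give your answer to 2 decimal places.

|P| = 69, |Q| = 143, |P∩Q| = 55.625.
|P △ Q| = |P| + |Q| − 2·|P∩Q| = 69 + 143 − 111.25 = 100.75.

100.75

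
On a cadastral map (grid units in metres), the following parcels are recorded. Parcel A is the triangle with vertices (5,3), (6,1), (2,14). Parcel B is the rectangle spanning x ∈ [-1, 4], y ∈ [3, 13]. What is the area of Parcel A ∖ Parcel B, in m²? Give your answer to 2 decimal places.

|Parcel A| = 2.5, |Parcel A∩Parcel B| = 0.8159.
|Parcel A ∖ Parcel B| = |Parcel A| − |Parcel A∩Parcel B| = 2.5 − 0.8159 = 1.68.

1.68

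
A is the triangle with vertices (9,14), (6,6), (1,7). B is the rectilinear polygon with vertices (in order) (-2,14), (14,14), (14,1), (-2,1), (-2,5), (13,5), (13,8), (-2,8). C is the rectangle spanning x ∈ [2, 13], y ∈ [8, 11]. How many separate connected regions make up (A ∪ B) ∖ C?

2

(A ∪ B) ∖ C splits into 2 disjoint pieces (area 7.6786, area 130).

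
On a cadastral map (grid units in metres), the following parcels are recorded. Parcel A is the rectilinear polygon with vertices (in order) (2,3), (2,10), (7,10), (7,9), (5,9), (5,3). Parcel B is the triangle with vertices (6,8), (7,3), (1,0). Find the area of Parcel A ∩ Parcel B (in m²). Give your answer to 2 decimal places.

The intersection is the polygon with vertices (5,3), (2.875,3), (5,6.4).
By the shoelace formula its area is 3.61.

3.61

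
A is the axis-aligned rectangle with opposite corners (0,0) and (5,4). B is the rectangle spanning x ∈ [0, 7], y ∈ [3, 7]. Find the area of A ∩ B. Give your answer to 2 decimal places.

|A∩B|: x∈[0,5], y∈[3,4] → 5·1 = 5.

5.00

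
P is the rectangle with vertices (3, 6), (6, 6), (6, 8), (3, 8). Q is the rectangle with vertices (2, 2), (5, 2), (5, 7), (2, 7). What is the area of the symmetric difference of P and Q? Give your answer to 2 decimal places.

17.00

|P∩Q|: x∈[3,5], y∈[6,7] → 2·1 = 2.
|P △ Q| = |P| + |Q| − 2·|P∩Q| = 6 + 15 − 4 = 17.00.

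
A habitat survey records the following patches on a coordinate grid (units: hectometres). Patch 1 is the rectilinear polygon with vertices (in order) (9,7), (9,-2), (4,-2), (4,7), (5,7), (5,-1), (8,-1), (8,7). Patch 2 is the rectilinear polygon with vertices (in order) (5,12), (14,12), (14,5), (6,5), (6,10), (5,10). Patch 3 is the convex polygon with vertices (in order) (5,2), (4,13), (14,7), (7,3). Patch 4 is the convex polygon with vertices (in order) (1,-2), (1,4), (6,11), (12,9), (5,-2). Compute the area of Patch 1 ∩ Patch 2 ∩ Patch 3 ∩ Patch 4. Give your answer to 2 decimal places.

The intersection is the polygon with vertices (8,7), (9,7), (9,5), (8,5).
By the shoelace formula its area is 2.00.

2.00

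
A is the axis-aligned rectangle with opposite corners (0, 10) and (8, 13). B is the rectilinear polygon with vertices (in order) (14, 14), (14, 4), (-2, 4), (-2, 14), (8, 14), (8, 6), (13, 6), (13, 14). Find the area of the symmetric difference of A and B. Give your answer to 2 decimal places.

96.00

|A| = 24, |B| = 120, |A∩B| = 24.
|A △ B| = |A| + |B| − 2·|A∩B| = 24 + 120 − 48 = 96.00.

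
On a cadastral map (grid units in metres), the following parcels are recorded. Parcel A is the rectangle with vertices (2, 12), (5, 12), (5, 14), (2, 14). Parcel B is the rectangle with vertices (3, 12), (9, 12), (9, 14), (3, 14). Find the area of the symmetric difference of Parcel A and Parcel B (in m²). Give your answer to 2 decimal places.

10.00

|Parcel A∩Parcel B|: x∈[3,5], y∈[12,14] → 2·2 = 4.
|Parcel A △ Parcel B| = |Parcel A| + |Parcel B| − 2·|Parcel A∩Parcel B| = 6 + 12 − 8 = 10.00.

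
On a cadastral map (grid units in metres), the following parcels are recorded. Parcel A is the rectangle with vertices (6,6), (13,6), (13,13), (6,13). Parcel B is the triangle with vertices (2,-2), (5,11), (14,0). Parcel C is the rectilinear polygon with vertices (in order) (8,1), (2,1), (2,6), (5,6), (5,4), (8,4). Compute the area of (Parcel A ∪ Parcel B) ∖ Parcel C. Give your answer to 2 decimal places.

|Parcel A ∪ Parcel B| = 118.1616.
|(Parcel A ∪ Parcel B) ∩ Parcel C| = 17.6538.
|(Parcel A ∪ Parcel B) ∖ Parcel C| = 118.1616 − 17.6538 = 100.51.

100.51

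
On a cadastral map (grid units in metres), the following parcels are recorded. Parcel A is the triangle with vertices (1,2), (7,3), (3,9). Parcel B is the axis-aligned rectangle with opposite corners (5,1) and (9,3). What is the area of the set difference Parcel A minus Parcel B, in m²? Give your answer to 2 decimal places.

|Parcel A| = 20, |Parcel A∩Parcel B| = 0.3333.
|Parcel A ∖ Parcel B| = |Parcel A| − |Parcel A∩Parcel B| = 20 − 0.3333 = 19.67.

19.67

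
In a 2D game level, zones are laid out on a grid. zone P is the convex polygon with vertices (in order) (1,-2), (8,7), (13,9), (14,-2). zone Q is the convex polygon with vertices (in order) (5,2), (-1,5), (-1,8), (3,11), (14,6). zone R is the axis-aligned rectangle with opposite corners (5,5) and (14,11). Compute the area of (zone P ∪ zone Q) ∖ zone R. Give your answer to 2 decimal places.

108.78

|zone P ∪ zone Q| = 139.7222.
|(zone P ∪ zone Q) ∩ zone R| = 30.9386.
|(zone P ∪ zone Q) ∖ zone R| = 139.7222 − 30.9386 = 108.78.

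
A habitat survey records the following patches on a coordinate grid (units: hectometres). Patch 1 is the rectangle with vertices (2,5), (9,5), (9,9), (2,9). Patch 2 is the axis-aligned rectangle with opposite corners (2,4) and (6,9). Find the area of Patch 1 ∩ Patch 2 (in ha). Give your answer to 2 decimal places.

|Patch 1∩Patch 2|: x∈[2,6], y∈[5,9] → 4·4 = 16.

16.00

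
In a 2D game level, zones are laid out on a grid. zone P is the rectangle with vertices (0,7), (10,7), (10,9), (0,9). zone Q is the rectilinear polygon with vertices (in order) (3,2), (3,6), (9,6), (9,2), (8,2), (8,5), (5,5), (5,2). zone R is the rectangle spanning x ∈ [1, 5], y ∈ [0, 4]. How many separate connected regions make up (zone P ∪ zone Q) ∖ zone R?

2

(zone P ∪ zone Q) ∖ zone R splits into 2 disjoint pieces (area 20, area 11).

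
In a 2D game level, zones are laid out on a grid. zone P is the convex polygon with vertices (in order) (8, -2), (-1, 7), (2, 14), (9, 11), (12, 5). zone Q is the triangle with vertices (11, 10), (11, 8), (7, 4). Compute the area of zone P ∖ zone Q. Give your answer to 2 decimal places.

|zone P| = 114.5, |zone P∩zone Q| = 2.881.
|zone P ∖ zone Q| = |zone P| − |zone P∩zone Q| = 114.5 − 2.881 = 111.62.

111.62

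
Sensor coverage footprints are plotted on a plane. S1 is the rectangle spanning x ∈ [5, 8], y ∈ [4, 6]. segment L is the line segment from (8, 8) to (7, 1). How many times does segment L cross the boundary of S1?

The segment meets the boundary at (7.714,6), (7.429,4).

2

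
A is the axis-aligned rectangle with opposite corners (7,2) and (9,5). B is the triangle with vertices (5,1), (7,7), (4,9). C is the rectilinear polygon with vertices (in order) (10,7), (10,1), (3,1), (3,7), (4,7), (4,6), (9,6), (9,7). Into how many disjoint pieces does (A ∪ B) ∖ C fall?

(A ∪ B) ∖ C is a single connected region.

1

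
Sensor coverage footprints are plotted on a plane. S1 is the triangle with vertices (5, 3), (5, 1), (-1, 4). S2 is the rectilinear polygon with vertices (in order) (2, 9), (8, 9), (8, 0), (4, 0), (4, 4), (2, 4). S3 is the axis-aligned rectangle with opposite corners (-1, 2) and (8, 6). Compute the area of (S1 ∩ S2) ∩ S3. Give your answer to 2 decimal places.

1.08

The region (S1 ∩ S2) ∩ S3 is the polygon with vertices (4,3.167), (5,3), (5,2), (4,2).
By the shoelace formula its area is 1.08.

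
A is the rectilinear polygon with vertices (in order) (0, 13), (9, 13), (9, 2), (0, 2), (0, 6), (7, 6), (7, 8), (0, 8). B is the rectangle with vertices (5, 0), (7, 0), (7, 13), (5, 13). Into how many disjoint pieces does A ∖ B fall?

3

A ∖ B splits into 3 disjoint pieces (area 25, area 22, area 20).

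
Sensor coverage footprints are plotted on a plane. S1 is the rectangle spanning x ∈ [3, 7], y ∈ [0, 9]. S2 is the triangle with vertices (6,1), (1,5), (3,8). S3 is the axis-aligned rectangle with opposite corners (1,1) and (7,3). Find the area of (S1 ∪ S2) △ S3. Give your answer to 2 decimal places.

36.60

|S1 ∪ S2| = 40.6.
|(S1 ∪ S2) ∩ S3| = 8.
|(S1 ∪ S2) △ S3| = 40.6 + 12 − 16 = 36.60.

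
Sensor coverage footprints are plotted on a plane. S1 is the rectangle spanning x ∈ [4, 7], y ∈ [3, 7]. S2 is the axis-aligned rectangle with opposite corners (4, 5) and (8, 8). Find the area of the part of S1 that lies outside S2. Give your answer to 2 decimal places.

|S1∩S2|: x∈[4,7], y∈[5,7] → 3·2 = 6.
|S1| = 12.
|S1 ∖ S2| = |S1| − |S1∩S2| = 12 − 6 = 6.00.

6.00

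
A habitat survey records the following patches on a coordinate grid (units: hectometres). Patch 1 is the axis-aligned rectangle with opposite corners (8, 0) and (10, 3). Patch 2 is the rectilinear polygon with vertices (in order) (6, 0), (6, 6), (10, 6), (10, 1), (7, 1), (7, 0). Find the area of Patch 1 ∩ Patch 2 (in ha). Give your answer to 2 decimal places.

4.00

The intersection is the polygon with vertices (10,1), (8,1), (8,3), (10,3).
By the shoelace formula its area is 4.00.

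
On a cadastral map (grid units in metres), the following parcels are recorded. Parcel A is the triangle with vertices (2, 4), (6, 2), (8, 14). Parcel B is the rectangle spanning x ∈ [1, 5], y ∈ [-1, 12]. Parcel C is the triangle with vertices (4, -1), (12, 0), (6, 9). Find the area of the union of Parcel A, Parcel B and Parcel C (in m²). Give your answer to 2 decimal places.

97.30

By inclusion–exclusion:
Individual areas: |Parcel A| = 26, |Parcel B| = 52, |Parcel C| = 39.
|Parcel A∩Parcel B| = 9.75.
|Parcel A∩Parcel C| = 7.7212.
|Parcel B∩Parcel C| = 2.4375.
|Parcel A∩Parcel B∩Parcel C| = 0.2045.
|Parcel A ∪ Parcel B ∪ Parcel C| = 117 − 19.9087 + 0.2045 = 97.30.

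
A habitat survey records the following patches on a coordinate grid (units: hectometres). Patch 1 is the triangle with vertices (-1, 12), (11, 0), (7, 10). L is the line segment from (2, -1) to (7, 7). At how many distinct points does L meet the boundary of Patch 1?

The segment meets the boundary at (5.846,5.154).

1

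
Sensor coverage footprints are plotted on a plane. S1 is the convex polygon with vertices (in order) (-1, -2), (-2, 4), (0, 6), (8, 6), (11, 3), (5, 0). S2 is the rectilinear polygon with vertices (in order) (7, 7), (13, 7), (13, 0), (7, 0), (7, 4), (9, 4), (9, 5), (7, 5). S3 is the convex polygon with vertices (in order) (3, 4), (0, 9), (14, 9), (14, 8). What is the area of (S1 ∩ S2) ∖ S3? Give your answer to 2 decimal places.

9.12

|S1 ∩ S2| = 9.5.
|(S1 ∩ S2) ∩ S3| = 0.3758.
|(S1 ∩ S2) ∖ S3| = 9.5 − 0.3758 = 9.12.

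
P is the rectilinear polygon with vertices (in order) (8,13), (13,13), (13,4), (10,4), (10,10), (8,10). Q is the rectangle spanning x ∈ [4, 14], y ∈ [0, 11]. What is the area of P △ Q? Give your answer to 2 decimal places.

|P| = 33, |Q| = 110, |P∩Q| = 23.
|P △ Q| = |P| + |Q| − 2·|P∩Q| = 33 + 110 − 46 = 97.00.

97.00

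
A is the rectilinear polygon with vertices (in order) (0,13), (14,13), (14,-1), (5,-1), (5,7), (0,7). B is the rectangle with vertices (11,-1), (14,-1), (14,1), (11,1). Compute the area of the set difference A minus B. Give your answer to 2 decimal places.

150.00

|A| = 156, |A∩B| = 6.
|A ∖ B| = |A| − |A∩B| = 156 − 6 = 150.00.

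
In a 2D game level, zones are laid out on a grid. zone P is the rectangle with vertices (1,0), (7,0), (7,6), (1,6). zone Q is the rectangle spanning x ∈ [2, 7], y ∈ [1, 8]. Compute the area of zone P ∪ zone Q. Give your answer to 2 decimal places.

46.00

By inclusion–exclusion:
Individual areas: |zone P| = 36, |zone Q| = 35.
|zone P∩zone Q|: x∈[2,7], y∈[1,6] → 5·5 = 25.
|zone P ∪ zone Q| = 71 − 25 = 46.00.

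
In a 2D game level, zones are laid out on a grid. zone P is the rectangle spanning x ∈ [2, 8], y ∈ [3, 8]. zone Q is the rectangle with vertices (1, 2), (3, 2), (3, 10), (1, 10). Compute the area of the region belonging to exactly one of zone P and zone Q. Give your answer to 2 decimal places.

36.00

|zone P∩zone Q|: x∈[2,3], y∈[3,8] → 1·5 = 5.
|zone P △ zone Q| = |zone P| + |zone Q| − 2·|zone P∩zone Q| = 30 + 16 − 10 = 36.00.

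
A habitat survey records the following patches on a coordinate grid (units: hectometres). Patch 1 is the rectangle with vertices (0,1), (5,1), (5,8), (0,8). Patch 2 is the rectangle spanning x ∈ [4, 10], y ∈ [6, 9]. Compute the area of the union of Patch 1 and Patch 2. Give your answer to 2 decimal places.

51.00

By inclusion–exclusion:
Individual areas: |Patch 1| = 35, |Patch 2| = 18.
|Patch 1∩Patch 2|: x∈[4,5], y∈[6,8] → 1·2 = 2.
|Patch 1 ∪ Patch 2| = 53 − 2 = 51.00.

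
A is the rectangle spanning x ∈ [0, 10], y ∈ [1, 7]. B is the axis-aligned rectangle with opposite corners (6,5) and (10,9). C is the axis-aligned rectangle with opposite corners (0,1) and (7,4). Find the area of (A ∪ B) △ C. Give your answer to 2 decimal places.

|A ∪ B| = 68.
|(A ∪ B) ∩ C| = 21.
|(A ∪ B) △ C| = 68 + 21 − 42 = 47.00.

47.00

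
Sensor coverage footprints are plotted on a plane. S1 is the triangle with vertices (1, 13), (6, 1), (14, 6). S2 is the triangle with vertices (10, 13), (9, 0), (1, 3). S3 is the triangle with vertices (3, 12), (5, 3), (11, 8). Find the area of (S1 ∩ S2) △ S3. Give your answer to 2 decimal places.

|S1 ∩ S2| = 32.3311.
|(S1 ∩ S2) ∩ S3| = 19.7422.
|(S1 ∩ S2) △ S3| = 32.3311 + 32 − 39.4843 = 24.85.

24.85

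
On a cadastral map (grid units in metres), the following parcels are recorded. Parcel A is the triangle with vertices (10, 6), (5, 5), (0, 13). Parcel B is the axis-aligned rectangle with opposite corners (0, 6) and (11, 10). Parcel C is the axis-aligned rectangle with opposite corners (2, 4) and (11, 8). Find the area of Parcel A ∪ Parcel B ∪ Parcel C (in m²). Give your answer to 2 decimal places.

By inclusion–exclusion:
Individual areas: |Parcel A| = 22.5, |Parcel B| = 44, |Parcel C| = 36.
|Parcel A∩Parcel B| = 16.0714.
|Parcel A∩Parcel C| = 12.4554.
|Parcel B∩Parcel C|: x∈[2,11], y∈[6,8] → 9·2 = 18.
|Parcel A∩Parcel B∩Parcel C| = 9.6429.
|Parcel A ∪ Parcel B ∪ Parcel C| = 102.5 − 46.5268 + 9.6429 = 65.62.

65.62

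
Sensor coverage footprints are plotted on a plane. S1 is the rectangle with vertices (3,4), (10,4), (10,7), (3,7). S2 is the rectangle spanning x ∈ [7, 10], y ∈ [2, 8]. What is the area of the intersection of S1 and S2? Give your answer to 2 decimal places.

|S1∩S2|: x∈[7,10], y∈[4,7] → 3·3 = 9.

9.00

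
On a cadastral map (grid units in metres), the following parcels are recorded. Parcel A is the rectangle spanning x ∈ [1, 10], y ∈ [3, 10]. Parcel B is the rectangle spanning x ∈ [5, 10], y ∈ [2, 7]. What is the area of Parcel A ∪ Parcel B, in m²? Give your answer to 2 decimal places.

By inclusion–exclusion:
Individual areas: |Parcel A| = 63, |Parcel B| = 25.
|Parcel A∩Parcel B|: x∈[5,10], y∈[3,7] → 5·4 = 20.
|Parcel A ∪ Parcel B| = 88 − 20 = 68.00.

68.00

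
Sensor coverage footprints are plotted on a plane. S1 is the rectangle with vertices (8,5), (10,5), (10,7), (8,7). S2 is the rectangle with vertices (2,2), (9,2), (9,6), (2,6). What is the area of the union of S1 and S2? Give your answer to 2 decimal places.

By inclusion–exclusion:
Individual areas: |S1| = 4, |S2| = 28.
|S1∩S2|: x∈[8,9], y∈[5,6] → 1·1 = 1.
|S1 ∪ S2| = 32 − 1 = 31.00.

31.00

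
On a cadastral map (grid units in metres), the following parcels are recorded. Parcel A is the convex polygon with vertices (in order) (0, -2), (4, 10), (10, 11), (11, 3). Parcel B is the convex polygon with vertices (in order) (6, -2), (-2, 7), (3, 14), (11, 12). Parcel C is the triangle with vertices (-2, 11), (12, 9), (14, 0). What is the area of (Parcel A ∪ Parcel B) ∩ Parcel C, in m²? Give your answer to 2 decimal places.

The region (Parcel A ∪ Parcel B) ∩ Parcel C is the polygon with vertices (0.593,10.63), (10.218,9.255), (11,3), (10.179,2.627), (-0.084,9.683).
By the shoelace formula its area is 41.88.

41.88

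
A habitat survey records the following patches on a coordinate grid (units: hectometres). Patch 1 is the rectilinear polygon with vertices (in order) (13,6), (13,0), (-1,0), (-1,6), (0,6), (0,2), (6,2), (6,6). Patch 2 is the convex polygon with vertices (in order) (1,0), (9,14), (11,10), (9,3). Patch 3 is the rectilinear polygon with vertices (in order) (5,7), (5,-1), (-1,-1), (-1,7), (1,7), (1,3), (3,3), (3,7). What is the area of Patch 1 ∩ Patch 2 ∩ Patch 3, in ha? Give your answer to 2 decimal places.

The intersection is the polygon with vertices (1,0), (2.143,2), (5,2), (5,1.5).
By the shoelace formula its area is 3.86.

3.86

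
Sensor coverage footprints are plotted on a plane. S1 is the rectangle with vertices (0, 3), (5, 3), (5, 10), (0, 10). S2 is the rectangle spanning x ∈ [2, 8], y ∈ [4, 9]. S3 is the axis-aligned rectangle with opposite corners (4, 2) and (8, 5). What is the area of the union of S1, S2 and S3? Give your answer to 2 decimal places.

By inclusion–exclusion:
Individual areas: |S1| = 35, |S2| = 30, |S3| = 12.
|S1∩S2|: x∈[2,5], y∈[4,9] → 3·5 = 15.
|S1∩S3|: x∈[4,5], y∈[3,5] → 1·2 = 2.
|S2∩S3|: x∈[4,8], y∈[4,5] → 4·1 = 4.
|S1∩S2∩S3| = 1.
|S1 ∪ S2 ∪ S3| = 77 − 21 + 1 = 57.00.

57.00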